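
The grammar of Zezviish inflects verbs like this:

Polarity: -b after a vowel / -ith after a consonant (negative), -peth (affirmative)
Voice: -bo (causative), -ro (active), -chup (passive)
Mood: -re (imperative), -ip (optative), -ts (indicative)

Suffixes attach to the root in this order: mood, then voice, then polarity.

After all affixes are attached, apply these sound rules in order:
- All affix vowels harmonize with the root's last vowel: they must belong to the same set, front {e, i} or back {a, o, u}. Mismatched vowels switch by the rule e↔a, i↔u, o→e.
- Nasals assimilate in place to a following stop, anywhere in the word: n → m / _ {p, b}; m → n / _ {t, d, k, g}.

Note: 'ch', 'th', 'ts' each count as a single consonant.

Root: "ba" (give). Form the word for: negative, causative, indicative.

batsbob

Attach mood indicative -ts → bats.
Attach voice causative -bo → batsbo.
Attach polarity negative -b (after vowel 'o') → batsbob.
Vowel harmony: no change.
Nasal assimilation: no change.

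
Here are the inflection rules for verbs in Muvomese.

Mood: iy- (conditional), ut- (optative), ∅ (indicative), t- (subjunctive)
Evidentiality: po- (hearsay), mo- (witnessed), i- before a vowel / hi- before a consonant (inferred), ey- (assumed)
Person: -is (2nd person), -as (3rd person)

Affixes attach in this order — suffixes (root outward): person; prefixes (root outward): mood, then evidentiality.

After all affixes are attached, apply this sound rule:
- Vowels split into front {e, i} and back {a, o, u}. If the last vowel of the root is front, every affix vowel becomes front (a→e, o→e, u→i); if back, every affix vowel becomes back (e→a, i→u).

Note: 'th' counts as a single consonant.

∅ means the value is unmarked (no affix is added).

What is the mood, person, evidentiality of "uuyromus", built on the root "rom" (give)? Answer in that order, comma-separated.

conditional, 2nd person, inferred

Segment: i-iy-rom-is.
mood: iy- → conditional.
person: -is → 2nd person.
evidentiality: i/hi- → inferred.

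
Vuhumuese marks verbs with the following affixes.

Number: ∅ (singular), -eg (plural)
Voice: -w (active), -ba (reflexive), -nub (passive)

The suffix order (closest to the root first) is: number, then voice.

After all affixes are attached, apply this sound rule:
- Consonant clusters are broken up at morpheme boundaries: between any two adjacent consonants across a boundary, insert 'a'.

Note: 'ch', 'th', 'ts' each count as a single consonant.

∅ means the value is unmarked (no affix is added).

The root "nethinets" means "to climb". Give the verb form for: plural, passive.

Attach number plural -eg → nethinetseg.
Attach voice passive -nub → nethinetsegnub.
Apply epenthesis: nethinetsegnub → nethinetseganub.

nethinetseganub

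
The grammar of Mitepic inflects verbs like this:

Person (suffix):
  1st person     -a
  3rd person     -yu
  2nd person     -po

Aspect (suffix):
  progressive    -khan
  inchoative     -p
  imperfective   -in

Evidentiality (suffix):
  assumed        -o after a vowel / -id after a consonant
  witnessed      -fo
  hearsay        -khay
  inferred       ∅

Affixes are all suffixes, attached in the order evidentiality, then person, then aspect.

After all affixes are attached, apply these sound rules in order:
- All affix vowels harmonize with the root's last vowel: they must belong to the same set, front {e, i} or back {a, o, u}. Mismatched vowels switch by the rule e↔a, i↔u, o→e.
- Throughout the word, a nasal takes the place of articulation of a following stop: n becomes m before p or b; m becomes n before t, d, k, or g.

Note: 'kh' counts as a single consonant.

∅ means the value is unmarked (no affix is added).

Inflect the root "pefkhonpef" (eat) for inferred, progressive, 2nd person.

pefkhompefpekhen

evidentiality = inferred: zero marking, form stays pefkhonpef.
Attach person 2nd person -po → pefkhonpefpo.
Attach aspect progressive -khan → pefkhonpefpokhan.
Apply vowel harmony: pefkhonpefpokhan → pefkhonpefpekhen.
Apply nasal assimilation: pefkhonpefpekhen → pefkhompefpekhen.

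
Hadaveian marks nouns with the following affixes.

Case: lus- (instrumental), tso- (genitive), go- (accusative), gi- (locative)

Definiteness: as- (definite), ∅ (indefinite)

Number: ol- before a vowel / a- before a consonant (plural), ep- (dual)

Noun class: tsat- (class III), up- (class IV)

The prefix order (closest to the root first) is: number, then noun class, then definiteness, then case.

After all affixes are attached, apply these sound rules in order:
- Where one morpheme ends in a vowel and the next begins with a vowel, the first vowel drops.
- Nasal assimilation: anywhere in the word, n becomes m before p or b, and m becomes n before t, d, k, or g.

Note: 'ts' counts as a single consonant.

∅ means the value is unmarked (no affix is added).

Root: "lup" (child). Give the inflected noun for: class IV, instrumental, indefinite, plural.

lusupalup

Attach number plural a- (before consonant 'l') → alup.
Attach noun class class IV up- → upalup.
definiteness = indefinite: zero marking, form stays upalup.
Attach case instrumental lus- → lusupalup.
Vowel deletion: no change.
Nasal assimilation: no change.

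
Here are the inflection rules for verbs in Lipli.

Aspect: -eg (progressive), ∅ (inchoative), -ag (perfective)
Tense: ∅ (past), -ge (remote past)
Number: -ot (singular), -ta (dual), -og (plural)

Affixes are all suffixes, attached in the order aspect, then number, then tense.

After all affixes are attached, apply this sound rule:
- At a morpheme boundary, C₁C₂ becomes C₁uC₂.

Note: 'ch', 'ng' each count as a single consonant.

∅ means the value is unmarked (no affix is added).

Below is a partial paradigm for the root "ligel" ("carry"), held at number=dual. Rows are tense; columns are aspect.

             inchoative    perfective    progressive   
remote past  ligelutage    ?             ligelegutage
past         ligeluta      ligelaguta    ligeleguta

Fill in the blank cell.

ligelagutage

Attach aspect perfective -ag → ligelag.
Attach number dual -ta → ligelagta.
Attach tense remote past -ge → ligelagtage.
Apply epenthesis: ligelagtage → ligelagutage.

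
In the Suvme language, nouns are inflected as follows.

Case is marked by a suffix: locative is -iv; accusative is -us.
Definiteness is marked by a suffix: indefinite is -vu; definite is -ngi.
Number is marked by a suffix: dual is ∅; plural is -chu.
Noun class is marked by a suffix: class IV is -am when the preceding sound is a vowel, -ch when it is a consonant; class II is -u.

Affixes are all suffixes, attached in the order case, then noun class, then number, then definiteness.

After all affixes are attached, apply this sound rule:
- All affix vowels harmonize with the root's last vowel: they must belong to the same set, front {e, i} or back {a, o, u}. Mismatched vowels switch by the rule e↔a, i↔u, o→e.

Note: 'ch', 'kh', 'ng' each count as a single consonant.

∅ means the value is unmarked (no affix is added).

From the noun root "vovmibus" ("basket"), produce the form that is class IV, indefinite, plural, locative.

vovmibusuvchchuvu

Attach case locative -iv → vovmibusiv.
Attach noun class class IV -ch (after consonant 'v') → vovmibusivch.
Attach number plural -chu → vovmibusivchchu.
Attach definiteness indefinite -vu → vovmibusivchchuvu.
Apply vowel harmony: vovmibusivchchuvu → vovmibusuvchchuvu.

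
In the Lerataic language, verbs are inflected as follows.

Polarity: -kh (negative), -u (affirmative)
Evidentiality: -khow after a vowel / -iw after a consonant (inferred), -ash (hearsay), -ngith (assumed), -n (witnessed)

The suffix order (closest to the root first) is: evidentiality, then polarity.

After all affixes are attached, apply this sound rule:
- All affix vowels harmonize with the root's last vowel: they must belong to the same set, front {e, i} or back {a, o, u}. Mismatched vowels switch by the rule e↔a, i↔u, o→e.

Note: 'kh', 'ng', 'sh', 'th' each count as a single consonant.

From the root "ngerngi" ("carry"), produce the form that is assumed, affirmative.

ngerngingithi

Attach evidentiality assumed -ngith → ngerngingith.
Attach polarity affirmative -u → ngerngingithu.
Apply vowel harmony: ngerngingithu → ngerngingithi.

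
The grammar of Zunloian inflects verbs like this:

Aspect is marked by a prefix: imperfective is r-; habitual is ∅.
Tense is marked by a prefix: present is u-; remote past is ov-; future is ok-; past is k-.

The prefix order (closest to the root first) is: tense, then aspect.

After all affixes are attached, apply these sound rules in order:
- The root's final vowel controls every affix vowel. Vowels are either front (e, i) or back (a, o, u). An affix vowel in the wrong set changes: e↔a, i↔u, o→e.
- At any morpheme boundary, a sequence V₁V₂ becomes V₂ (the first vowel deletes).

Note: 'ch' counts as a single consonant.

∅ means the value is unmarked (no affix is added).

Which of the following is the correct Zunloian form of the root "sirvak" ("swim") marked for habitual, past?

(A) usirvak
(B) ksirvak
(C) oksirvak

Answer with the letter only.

B

Attach tense past k- → ksirvak.
aspect = habitual: zero marking, form stays ksirvak.
Vowel harmony: no change.
Vowel deletion: no change.
So the correct form is ksirvak, option (B).
(A) usirvak is wrong: it uses present instead of past for tense.
(C) oksirvak is wrong: it uses future instead of past for tense.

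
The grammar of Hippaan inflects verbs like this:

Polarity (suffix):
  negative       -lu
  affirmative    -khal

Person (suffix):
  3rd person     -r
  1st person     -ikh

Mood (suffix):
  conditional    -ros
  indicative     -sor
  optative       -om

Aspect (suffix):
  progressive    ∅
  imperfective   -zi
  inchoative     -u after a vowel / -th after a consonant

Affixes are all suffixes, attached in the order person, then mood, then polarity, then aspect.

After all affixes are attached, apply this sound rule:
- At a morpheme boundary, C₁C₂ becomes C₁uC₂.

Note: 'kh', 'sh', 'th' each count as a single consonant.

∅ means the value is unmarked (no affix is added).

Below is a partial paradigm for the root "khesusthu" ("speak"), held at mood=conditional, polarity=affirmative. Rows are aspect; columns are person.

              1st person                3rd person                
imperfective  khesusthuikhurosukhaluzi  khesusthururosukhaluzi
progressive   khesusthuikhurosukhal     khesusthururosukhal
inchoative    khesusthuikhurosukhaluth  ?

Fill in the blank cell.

khesusthururosukhaluth

Attach person 3rd person -r → khesusthur.
Attach mood conditional -ros → khesusthurros.
Attach polarity affirmative -khal → khesusthurroskhal.
Attach aspect inchoative -th (after consonant 'l') → khesusthurroskhalth.
Apply epenthesis: khesusthurroskhalth → khesusthururosukhaluth.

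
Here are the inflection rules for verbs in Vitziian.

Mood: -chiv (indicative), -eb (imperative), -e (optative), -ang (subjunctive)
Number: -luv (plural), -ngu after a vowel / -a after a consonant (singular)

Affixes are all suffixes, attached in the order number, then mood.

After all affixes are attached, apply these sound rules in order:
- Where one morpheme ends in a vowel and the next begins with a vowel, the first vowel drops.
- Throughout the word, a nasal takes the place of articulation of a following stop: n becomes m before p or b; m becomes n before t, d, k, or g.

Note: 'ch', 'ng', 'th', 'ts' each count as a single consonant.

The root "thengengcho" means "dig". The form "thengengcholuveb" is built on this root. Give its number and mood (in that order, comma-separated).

plural, imperative

Segment: thengengcho-luv-eb.
number: -luv → plural.
mood: -eb → imperative.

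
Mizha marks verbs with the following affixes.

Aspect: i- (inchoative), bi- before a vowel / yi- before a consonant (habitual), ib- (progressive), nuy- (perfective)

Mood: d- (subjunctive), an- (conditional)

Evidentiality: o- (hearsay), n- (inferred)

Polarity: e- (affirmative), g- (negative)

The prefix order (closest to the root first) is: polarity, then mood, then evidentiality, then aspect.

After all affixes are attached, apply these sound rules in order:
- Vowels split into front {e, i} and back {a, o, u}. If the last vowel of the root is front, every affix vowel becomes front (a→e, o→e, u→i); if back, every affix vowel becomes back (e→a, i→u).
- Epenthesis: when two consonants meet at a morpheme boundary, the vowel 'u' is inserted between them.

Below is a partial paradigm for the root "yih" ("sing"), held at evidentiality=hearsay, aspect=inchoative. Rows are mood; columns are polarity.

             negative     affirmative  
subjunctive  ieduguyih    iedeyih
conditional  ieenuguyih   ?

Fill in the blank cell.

Attach polarity affirmative e- → eyih.
Attach mood conditional an- → aneyih.
Attach evidentiality hearsay o- → oaneyih.
Attach aspect inchoative i- → ioaneyih.
Apply vowel harmony: ioaneyih → ieeneyih.
Epenthesis: no change.

ieeneyih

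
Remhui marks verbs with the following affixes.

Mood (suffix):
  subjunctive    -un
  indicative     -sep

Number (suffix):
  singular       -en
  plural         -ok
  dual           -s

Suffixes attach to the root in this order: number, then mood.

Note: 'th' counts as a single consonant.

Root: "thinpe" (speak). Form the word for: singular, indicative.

Attach number singular -en → thinpeen.
Attach mood indicative -sep → thinpeensep.

thinpeensep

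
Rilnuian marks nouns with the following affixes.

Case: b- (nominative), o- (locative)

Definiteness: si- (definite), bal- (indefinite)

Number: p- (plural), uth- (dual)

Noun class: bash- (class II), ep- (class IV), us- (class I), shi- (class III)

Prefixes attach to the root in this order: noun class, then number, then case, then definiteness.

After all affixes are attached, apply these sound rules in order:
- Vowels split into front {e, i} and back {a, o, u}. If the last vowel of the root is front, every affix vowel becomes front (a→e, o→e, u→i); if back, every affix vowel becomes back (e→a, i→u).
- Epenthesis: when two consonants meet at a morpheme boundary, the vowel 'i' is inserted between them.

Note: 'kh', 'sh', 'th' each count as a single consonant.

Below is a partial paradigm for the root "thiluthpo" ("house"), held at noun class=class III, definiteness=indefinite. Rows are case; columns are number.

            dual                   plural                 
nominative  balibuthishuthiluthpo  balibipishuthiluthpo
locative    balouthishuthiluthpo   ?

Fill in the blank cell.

Attach noun class class III shi- → shithiluthpo.
Attach number plural p- → pshithiluthpo.
Attach case locative o- → opshithiluthpo.
Attach definiteness indefinite bal- → balopshithiluthpo.
Apply vowel harmony: balopshithiluthpo → balopshuthiluthpo.
Apply epenthesis: balopshuthiluthpo → balopishuthiluthpo.

balopishuthiluthpo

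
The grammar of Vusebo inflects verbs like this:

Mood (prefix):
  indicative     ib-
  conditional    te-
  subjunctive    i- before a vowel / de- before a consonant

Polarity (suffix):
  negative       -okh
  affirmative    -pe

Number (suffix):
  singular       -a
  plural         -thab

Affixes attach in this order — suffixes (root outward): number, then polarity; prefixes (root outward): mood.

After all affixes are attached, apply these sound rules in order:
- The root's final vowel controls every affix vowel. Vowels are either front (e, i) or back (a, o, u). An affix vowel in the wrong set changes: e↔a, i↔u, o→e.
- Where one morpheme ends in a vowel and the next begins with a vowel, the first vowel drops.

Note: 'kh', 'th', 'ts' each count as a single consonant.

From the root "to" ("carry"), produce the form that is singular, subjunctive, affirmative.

Attach mood subjunctive de- (before consonant 't') → deto.
Attach number singular -a → detoa.
Attach polarity affirmative -pe → detoape.
Apply vowel harmony: detoape → datoapa.
Apply vowel deletion: datoapa → datapa.

datapa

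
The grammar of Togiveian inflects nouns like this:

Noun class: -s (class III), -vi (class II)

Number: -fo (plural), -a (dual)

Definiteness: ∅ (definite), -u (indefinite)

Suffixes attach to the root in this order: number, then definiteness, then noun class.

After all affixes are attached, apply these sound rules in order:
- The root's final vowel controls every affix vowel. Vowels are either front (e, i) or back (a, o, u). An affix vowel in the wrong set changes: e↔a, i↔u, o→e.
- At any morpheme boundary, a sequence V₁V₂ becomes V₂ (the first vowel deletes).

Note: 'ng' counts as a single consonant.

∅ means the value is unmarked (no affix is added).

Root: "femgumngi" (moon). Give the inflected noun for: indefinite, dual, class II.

Attach number dual -a → femgumngia.
Attach definiteness indefinite -u → femgumngiau.
Attach noun class class II -vi → femgumngiauvi.
Apply vowel harmony: femgumngiauvi → femgumngieivi.
Apply vowel deletion: femgumngieivi → femgumngivi.

femgumngivi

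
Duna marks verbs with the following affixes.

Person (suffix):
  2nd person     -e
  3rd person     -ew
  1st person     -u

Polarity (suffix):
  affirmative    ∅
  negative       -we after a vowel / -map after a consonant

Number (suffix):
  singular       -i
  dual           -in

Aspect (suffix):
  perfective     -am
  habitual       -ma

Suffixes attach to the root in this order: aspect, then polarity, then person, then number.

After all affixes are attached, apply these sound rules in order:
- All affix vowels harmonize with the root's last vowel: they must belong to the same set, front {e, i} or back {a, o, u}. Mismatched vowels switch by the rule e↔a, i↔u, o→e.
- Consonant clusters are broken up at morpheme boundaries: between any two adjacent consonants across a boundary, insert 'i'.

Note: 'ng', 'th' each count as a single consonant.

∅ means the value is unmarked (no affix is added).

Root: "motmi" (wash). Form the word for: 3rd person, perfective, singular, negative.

Attach aspect perfective -am → motmiam.
Attach polarity negative -map (after consonant 'm') → motmiammap.
Attach person 3rd person -ew → motmiammapew.
Attach number singular -i → motmiammapewi.
Apply vowel harmony: motmiammapewi → motmiemmepewi.
Apply epenthesis: motmiemmepewi → motmiemimepewi.

motmiemimepewi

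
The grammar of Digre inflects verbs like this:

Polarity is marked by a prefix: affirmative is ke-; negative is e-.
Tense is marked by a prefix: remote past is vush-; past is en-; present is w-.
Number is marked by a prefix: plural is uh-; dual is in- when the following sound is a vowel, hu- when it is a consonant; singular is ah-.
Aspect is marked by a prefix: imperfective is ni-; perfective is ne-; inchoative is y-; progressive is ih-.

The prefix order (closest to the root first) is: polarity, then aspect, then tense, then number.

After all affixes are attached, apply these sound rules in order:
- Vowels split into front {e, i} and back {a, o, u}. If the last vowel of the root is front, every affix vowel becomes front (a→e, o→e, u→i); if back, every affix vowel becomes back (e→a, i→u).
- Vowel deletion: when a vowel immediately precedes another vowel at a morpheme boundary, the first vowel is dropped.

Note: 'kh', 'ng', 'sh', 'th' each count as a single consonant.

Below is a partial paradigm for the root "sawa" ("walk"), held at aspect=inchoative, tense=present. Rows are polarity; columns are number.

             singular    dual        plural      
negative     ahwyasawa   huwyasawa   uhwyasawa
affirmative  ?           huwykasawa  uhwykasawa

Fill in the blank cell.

ahwykasawa

Attach polarity affirmative ke- → kesawa.
Attach aspect inchoative y- → ykesawa.
Attach tense present w- → wykesawa.
Attach number singular ah- → ahwykesawa.
Apply vowel harmony: ahwykesawa → ahwykasawa.
Vowel deletion: no change.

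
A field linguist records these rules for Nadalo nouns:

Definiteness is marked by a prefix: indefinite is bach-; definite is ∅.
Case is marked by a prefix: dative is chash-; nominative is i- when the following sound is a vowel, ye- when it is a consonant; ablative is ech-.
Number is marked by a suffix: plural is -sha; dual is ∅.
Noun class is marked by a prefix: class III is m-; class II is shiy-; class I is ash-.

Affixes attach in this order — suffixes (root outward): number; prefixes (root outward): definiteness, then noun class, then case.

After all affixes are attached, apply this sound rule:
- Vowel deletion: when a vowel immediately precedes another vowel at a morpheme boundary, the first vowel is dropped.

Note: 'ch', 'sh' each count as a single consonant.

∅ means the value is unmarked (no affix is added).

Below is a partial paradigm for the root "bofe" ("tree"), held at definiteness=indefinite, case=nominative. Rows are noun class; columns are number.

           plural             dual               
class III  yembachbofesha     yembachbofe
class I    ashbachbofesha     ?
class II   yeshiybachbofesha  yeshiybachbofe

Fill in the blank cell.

ashbachbofe

number = dual: zero marking, form stays bofe.
Attach definiteness indefinite bach- → bachbofe.
Attach noun class class I ash- → ashbachbofe.
Attach case nominative i- (before vowel 'a') → iashbachbofe.
Apply vowel deletion: iashbachbofe → ashbachbofe.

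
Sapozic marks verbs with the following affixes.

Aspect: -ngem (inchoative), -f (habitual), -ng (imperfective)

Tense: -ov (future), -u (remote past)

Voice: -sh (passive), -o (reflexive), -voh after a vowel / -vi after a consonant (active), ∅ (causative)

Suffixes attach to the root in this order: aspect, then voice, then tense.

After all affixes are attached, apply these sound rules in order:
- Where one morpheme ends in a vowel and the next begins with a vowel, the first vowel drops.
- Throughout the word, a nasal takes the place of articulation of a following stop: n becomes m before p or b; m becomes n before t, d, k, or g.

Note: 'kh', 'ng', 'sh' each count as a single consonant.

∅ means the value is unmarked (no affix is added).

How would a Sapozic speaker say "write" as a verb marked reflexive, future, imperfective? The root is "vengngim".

Attach aspect imperfective -ng → vengngimng.
Attach voice reflexive -o → vengngimngo.
Attach tense future -ov → vengngimngoov.
Apply vowel deletion: vengngimngoov → vengngimngov.
Nasal assimilation: no change.

vengngimngov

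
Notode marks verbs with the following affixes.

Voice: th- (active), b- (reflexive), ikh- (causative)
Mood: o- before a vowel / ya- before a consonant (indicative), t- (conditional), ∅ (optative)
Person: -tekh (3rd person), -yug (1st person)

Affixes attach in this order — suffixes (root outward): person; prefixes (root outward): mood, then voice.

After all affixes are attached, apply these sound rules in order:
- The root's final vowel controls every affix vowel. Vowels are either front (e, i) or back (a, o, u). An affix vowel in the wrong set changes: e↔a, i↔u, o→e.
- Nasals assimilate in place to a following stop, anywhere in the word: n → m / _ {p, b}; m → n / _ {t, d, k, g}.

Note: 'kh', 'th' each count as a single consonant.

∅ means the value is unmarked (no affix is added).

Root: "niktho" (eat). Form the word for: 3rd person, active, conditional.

thtnikthotakh

Attach mood conditional t- → tniktho.
Attach voice active th- → thtniktho.
Attach person 3rd person -tekh → thtnikthotekh.
Apply vowel harmony: thtnikthotekh → thtnikthotakh.
Nasal assimilation: no change.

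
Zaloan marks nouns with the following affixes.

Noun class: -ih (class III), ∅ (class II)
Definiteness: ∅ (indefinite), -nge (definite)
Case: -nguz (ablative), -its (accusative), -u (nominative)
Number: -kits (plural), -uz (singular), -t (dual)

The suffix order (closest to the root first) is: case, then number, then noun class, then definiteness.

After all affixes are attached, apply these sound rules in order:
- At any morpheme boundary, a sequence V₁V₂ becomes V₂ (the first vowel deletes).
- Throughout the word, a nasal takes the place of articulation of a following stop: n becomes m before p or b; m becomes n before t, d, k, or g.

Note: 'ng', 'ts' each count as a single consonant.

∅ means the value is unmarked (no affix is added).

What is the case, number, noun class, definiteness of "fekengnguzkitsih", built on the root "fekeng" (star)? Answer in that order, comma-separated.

ablative, plural, class III, indefinite

Segment: fekeng-nguz-kits-ih.
case: -nguz → ablative.
number: -kits → plural.
noun class: -ih → class III.
definiteness: ∅ → indefinite.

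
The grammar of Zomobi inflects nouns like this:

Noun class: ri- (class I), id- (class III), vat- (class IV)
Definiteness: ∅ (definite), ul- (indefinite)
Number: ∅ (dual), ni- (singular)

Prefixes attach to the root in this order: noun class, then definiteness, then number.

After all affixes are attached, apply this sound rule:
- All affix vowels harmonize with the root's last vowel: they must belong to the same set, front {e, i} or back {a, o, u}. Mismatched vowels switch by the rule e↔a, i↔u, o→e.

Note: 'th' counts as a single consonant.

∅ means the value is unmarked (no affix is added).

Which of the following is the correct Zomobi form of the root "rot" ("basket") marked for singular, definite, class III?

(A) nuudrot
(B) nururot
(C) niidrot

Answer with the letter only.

Attach noun class class III id- → idrot.
definiteness = definite: zero marking, form stays idrot.
Attach number singular ni- → niidrot.
Apply vowel harmony: niidrot → nuudrot.
So the correct form is nuudrot, option (A).
(C) niidrot is wrong: it fails to apply the sound rule(s).
(B) nururot is wrong: it uses class I instead of class III for noun class.

A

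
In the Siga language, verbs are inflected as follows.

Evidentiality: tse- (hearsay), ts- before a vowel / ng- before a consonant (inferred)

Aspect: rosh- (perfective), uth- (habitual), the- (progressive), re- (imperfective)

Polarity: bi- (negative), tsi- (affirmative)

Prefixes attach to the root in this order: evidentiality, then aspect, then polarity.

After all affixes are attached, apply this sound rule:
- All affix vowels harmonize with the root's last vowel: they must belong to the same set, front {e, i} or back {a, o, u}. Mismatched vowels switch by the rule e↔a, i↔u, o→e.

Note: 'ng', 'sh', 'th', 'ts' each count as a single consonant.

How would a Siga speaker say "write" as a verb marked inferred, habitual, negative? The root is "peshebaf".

Attach evidentiality inferred ng- (before consonant 'p') → ngpeshebaf.
Attach aspect habitual uth- → uthngpeshebaf.
Attach polarity negative bi- → biuthngpeshebaf.
Apply vowel harmony: biuthngpeshebaf → buuthngpeshebaf.

buuthngpeshebaf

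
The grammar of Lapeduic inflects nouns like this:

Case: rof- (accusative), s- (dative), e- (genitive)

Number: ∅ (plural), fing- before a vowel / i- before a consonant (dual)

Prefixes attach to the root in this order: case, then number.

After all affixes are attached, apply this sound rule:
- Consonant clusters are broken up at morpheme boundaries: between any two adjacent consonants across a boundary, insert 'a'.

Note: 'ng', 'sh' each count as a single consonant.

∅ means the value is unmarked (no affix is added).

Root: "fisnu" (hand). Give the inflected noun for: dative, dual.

Attach case dative s- → sfisnu.
Attach number dual i- (before consonant 's') → isfisnu.
Apply epenthesis: isfisnu → isafisnu.

isafisnu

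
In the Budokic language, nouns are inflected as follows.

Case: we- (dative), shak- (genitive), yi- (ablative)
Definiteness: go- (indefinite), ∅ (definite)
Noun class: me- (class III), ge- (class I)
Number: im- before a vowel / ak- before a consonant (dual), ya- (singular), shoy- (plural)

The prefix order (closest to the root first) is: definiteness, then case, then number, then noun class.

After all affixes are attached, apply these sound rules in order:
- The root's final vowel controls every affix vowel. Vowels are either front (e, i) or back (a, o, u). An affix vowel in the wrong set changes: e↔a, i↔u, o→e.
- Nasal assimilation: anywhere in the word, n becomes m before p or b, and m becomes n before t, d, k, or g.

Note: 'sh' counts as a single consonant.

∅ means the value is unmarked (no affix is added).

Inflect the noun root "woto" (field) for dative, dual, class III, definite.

maakwawoto

definiteness = definite: zero marking, form stays woto.
Attach case dative we- → wewoto.
Attach number dual ak- (before consonant 'w') → akwewoto.
Attach noun class class III me- → meakwewoto.
Apply vowel harmony: meakwewoto → maakwawoto.
Nasal assimilation: no change.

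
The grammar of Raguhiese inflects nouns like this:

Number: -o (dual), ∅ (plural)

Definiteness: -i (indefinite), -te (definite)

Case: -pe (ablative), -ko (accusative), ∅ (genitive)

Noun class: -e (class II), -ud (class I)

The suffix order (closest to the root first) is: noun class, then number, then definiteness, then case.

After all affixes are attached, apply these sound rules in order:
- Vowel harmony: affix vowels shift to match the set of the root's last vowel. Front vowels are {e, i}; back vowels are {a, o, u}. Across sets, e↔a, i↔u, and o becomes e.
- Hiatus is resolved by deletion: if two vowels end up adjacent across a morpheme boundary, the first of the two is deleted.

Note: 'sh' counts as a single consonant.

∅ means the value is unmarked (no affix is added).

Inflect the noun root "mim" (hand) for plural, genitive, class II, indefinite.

Attach noun class class II -e → mime.
number = plural: zero marking, form stays mime.
Attach definiteness indefinite -i → mimei.
case = genitive: zero marking, form stays mimei.
Vowel harmony: no change.
Apply vowel deletion: mimei → mimi.

mimi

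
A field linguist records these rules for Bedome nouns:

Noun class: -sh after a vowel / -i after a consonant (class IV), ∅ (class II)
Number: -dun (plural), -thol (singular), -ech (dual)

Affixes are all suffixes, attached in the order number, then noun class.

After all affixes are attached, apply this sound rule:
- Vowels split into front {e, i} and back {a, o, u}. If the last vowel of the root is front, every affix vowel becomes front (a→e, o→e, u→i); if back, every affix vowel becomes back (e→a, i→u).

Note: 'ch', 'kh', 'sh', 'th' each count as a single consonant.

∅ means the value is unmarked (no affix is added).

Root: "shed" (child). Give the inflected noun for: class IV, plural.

Attach number plural -dun → sheddun.
Attach noun class class IV -i (after consonant 'n') → shedduni.
Apply vowel harmony: shedduni → sheddini.

sheddini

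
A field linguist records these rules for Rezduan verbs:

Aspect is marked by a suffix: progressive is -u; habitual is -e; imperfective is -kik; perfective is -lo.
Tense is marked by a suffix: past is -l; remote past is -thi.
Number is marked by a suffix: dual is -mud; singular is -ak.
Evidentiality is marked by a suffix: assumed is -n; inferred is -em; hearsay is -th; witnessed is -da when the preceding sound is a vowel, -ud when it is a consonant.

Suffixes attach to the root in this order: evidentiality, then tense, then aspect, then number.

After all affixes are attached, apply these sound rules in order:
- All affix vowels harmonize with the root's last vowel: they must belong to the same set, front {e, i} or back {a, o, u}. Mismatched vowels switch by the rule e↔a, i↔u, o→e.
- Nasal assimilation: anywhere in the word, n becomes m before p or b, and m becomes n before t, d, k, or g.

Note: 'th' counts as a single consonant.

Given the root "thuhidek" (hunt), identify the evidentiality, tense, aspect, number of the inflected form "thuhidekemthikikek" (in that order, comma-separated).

inferred, remote past, imperfective, singular

Segment: thuhidek-em-thi-kik-ak.
evidentiality: -em → inferred.
tense: -thi → remote past.
aspect: -kik → imperfective.
number: -ak → singular.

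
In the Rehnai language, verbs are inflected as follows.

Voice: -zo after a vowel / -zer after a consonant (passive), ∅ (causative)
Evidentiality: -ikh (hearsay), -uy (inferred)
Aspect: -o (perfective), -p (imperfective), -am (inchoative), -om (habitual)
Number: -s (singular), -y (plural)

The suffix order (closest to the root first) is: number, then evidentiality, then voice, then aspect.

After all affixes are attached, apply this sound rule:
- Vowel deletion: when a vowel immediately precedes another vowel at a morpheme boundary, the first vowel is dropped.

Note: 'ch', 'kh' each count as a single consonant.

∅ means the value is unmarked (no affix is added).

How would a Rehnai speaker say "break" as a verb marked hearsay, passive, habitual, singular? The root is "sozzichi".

Attach number singular -s → sozzichis.
Attach evidentiality hearsay -ikh → sozzichisikh.
Attach voice passive -zer (after consonant 'kh') → sozzichisikhzer.
Attach aspect habitual -om → sozzichisikhzerom.
Vowel deletion: no change.

sozzichisikhzerom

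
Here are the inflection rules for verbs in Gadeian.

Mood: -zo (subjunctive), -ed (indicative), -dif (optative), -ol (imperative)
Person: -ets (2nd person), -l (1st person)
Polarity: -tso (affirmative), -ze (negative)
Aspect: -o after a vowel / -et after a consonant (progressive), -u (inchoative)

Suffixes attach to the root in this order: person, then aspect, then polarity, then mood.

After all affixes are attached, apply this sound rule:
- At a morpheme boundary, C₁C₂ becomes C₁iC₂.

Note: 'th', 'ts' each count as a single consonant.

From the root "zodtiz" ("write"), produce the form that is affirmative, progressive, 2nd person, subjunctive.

zodtizetsetitsozo

Attach person 2nd person -ets → zodtizets.
Attach aspect progressive -et (after consonant 'ts') → zodtizetset.
Attach polarity affirmative -tso → zodtizetsettso.
Attach mood subjunctive -zo → zodtizetsettsozo.
Apply epenthesis: zodtizetsettsozo → zodtizetsetitsozo.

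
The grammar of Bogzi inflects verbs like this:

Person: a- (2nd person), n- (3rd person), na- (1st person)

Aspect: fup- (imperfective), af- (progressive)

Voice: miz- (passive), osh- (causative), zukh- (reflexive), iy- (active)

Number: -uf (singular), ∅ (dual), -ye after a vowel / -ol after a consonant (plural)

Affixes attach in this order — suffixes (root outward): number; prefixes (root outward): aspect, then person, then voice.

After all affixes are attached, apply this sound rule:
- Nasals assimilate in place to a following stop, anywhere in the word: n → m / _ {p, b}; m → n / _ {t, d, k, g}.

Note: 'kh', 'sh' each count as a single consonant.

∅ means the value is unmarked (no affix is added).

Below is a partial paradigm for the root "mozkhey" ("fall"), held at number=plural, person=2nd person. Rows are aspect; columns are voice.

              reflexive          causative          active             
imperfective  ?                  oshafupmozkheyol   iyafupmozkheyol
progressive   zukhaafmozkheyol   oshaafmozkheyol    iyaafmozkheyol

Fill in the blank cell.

Attach number plural -ol (after consonant 'y') → mozkheyol.
Attach aspect imperfective fup- → fupmozkheyol.
Attach person 2nd person a- → afupmozkheyol.
Attach voice reflexive zukh- → zukhafupmozkheyol.
Nasal assimilation: no change.

zukhafupmozkheyol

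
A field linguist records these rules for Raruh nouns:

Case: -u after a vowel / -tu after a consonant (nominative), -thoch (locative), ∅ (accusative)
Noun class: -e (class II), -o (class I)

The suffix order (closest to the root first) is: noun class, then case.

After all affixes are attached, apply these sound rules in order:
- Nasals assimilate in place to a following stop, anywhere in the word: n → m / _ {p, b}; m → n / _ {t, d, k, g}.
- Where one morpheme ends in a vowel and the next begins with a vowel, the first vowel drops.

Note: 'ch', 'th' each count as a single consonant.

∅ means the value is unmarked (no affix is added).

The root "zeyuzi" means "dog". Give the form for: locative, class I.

zeyuzothoch

Attach noun class class I -o → zeyuzio.
Attach case locative -thoch → zeyuziothoch.
Nasal assimilation: no change.
Apply vowel deletion: zeyuziothoch → zeyuzothoch.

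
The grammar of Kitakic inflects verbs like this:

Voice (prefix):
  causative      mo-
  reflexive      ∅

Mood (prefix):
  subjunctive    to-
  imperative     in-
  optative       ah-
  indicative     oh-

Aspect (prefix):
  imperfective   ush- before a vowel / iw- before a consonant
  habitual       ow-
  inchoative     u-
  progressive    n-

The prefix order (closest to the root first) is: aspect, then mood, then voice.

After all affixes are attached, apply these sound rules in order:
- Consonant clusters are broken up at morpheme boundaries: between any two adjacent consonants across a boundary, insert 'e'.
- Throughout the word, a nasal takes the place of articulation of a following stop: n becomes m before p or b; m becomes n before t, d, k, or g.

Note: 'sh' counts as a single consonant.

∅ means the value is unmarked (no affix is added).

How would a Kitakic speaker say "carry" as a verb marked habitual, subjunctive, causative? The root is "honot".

motoowehonot

Attach aspect habitual ow- → owhonot.
Attach mood subjunctive to- → toowhonot.
Attach voice causative mo- → motoowhonot.
Apply epenthesis: motoowhonot → motoowehonot.
Nasal assimilation: no change.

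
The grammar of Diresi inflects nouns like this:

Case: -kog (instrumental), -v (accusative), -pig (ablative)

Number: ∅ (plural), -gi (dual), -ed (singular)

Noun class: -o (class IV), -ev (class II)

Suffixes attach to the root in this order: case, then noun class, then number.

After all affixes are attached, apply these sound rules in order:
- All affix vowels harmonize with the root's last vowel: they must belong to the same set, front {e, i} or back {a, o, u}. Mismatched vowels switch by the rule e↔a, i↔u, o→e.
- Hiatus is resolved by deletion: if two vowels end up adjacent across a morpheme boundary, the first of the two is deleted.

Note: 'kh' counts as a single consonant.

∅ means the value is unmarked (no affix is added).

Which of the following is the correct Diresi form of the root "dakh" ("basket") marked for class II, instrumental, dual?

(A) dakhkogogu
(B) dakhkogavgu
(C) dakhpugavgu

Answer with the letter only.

B

Attach case instrumental -kog → dakhkog.
Attach noun class class II -ev → dakhkogev.
Attach number dual -gi → dakhkogevgi.
Apply vowel harmony: dakhkogevgi → dakhkogavgu.
Vowel deletion: no change.
So the correct form is dakhkogavgu, option (B).
(A) dakhkogogu is wrong: it uses class IV instead of class II for noun class.
(C) dakhpugavgu is wrong: it uses ablative instead of instrumental for case.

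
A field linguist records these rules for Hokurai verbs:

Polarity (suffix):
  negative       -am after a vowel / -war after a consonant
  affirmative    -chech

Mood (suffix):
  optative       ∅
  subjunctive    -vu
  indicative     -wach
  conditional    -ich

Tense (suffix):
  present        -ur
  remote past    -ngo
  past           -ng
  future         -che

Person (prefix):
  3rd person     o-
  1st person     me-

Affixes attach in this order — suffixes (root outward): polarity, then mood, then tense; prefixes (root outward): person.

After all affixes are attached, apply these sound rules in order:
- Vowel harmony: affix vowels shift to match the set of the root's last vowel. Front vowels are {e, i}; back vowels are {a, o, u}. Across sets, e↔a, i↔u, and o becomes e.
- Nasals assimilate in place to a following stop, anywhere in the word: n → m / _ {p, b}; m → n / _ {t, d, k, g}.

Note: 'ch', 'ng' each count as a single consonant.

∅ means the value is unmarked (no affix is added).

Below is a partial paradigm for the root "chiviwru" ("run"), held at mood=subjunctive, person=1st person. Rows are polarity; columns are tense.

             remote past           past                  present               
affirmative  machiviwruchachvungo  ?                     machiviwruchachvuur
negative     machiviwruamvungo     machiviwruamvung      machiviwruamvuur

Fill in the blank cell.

machiviwruchachvung

Attach polarity affirmative -chech → chiviwruchech.
Attach mood subjunctive -vu → chiviwruchechvu.
Attach person 1st person me- → mechiviwruchechvu.
Attach tense past -ng → mechiviwruchechvung.
Apply vowel harmony: mechiviwruchechvung → machiviwruchachvung.
Nasal assimilation: no change.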